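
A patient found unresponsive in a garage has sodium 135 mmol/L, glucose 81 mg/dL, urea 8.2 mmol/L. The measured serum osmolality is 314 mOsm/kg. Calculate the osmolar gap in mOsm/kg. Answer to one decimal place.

31.3 mOsm/kg

Calculated osmolality = 2·Na + glucose/18 + urea
= 2·135 + 81/18 + 8.2
= 270 + 4.50 + 8.20
= 282.7 mOsm/kg ≈ 282.7 mOsm/kg
Osmolar gap = measured − calculated = 314 − 282.7 = 31.3 mOsm/kg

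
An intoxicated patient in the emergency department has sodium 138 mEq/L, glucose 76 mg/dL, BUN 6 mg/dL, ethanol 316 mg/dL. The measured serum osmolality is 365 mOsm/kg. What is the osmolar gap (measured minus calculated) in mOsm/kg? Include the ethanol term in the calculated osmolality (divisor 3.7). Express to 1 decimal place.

Calculated osmolality = 2·Na + glucose/18 + BUN/2.8 + ethanol/3.7
= 2·138 + 76/18 + 6/2.8 + 316/3.7
= 276 + 4.22 + 2.14 + 85.41
= 367.77 mOsm/kg ≈ 367.8 mOsm/kg
Osmolar gap = measured − calculated = 365 − 367.8 = -2.8 mOsm/kg

-2.8 mOsm/kg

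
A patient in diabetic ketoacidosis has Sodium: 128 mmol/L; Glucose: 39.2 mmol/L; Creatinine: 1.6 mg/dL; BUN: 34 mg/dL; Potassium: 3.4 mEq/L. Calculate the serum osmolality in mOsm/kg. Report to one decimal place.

Calculated osmolality = 2·Na + glucose + BUN/2.8
= 2·128 + 39.2 + 34/2.8
= 256 + 39.20 + 12.14
= 307.34 mOsm/kg

307.3 mOsm/kg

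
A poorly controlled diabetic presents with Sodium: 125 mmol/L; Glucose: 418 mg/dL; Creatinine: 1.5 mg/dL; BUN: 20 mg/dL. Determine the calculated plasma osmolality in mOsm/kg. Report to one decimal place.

Calculated osmolality = 2·Na + glucose/18 + BUN/2.8
= 2·125 + 418/18 + 20/2.8
= 250 + 23.22 + 7.14
= 280.36 mOsm/kg

280.4 mOsm/kg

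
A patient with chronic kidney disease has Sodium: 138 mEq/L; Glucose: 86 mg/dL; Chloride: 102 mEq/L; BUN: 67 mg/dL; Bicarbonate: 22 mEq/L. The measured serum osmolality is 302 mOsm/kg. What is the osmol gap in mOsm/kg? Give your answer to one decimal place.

-2.7 mOsm/kg

Calculated osmolality = 2·Na + glucose/18 + BUN/2.8
= 2·138 + 86/18 + 67/2.8
= 276 + 4.78 + 23.93
= 304.71 mOsm/kg ≈ 304.7 mOsm/kg
Osmolar gap = measured − calculated = 302 − 304.7 = -2.7 mOsm/kg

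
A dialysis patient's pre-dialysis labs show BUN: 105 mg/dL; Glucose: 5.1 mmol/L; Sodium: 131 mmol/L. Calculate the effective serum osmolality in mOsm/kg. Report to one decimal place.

267.1 mOsm/kg

Effective osmolality excludes urea (freely permeant across cell membranes):
2·Na + glucose
= 2·131 + 5.1
= 262 + 5.1
= 267.1 mOsm/kg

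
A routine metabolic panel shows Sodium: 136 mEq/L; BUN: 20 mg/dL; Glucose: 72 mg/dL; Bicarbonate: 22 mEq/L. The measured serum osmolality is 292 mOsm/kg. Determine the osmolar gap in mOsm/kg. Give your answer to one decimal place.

8.9 mOsm/kg

Calculated osmolality = 2·Na + glucose/18 + BUN/2.8
= 2·136 + 72/18 + 20/2.8
= 272 + 4 + 7.14
= 283.14 mOsm/kg ≈ 283.1 mOsm/kg
Osmolar gap = measured − calculated = 292 − 283.1 = 8.9 mOsm/kg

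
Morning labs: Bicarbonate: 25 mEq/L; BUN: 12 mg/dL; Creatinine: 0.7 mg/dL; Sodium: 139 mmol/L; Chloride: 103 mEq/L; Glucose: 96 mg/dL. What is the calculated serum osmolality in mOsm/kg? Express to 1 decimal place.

Calculated osmolality = 2·Na + glucose/18 + BUN/2.8
= 2·139 + 96/18 + 12/2.8
= 278 + 5.33 + 4.29
= 287.62 mOsm/kg

287.6 mOsm/kg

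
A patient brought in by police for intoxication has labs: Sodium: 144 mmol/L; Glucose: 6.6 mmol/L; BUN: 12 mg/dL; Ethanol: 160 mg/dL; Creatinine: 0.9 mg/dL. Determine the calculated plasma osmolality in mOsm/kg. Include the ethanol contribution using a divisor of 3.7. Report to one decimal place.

342.1 mOsm/kg

Calculated osmolality = 2·Na + glucose + BUN/2.8 + ethanol/3.7
= 2·144 + 6.6 + 12/2.8 + 160/3.7
= 288 + 6.60 + 4.29 + 43.24
= 342.13 mOsm/kg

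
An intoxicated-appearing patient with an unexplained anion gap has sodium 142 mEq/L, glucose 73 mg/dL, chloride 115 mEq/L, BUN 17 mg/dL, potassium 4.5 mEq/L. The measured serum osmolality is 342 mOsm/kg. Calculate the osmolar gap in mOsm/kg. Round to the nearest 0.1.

Calculated osmolality = 2·Na + glucose/18 + BUN/2.8
= 2·142 + 73/18 + 17/2.8
= 284 + 4.06 + 6.07
= 294.13 mOsm/kg ≈ 294.1 mOsm/kg
Osmolar gap = measured − calculated = 342 − 294.1 = 47.9 mOsm/kg

47.9 mOsm/kg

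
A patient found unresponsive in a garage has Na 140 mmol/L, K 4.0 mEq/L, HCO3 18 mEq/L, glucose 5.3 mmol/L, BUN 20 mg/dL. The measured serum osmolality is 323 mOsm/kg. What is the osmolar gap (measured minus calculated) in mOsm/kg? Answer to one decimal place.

30.6 mOsm/kg

Calculated osmolality = 2·Na + glucose + BUN/2.8
= 2·140 + 5.3 + 20/2.8
= 280 + 5.30 + 7.14
= 292.44 mOsm/kg ≈ 292.4 mOsm/kg
Osmolar gap = measured − calculated = 323 − 292.4 = 30.6 mOsm/kg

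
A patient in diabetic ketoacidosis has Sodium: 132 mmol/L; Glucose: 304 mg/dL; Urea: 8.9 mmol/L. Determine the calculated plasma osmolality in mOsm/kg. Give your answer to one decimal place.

Calculated osmolality = 2·Na + glucose/18 + urea
= 2·132 + 304/18 + 8.9
= 264 + 16.89 + 8.90
= 289.79 mOsm/kg

289.8 mOsm/kg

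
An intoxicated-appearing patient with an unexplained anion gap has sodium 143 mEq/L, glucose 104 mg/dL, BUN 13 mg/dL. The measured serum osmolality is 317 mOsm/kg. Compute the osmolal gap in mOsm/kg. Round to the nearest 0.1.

20.6 mOsm/kg

Calculated osmolality = 2·Na + glucose/18 + BUN/2.8
= 2·143 + 104/18 + 13/2.8
= 286 + 5.78 + 4.64
= 296.42 mOsm/kg ≈ 296.4 mOsm/kg
Osmolar gap = measured − calculated = 317 − 296.4 = 20.6 mOsm/kg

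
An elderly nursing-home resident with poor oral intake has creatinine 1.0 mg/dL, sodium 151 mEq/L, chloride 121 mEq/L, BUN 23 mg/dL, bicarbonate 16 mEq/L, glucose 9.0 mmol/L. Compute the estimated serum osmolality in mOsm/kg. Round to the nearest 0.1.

Calculated osmolality = 2·Na + glucose + BUN/2.8
= 2·151 + 9 + 23/2.8
= 302 + 9 + 8.21
= 319.21 mOsm/kg

319.2 mOsm/kg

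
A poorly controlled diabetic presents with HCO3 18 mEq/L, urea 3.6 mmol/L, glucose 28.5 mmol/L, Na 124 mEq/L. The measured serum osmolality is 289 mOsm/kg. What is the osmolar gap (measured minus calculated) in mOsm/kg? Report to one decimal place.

Calculated osmolality = 2·Na + glucose + urea
= 2·124 + 28.5 + 3.6
= 248 + 28.50 + 3.60
= 280.1 mOsm/kg ≈ 280.1 mOsm/kg
Osmolar gap = measured − calculated = 289 − 280.1 = 8.9 mOsm/kg

8.9 mOsm/kg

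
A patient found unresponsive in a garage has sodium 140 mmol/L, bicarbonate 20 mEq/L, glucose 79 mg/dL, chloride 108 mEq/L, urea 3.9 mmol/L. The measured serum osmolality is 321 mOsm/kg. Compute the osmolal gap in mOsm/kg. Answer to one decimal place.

Calculated osmolality = 2·Na + glucose/18 + urea
= 2·140 + 79/18 + 3.9
= 280 + 4.39 + 3.90
= 288.29 mOsm/kg ≈ 288.3 mOsm/kg
Osmolar gap = measured − calculated = 321 − 288.3 = 32.7 mOsm/kg

32.7 mOsm/kg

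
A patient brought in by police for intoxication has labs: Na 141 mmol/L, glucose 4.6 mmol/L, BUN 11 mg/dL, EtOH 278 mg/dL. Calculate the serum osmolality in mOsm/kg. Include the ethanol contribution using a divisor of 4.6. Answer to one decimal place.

351.0 mOsm/kg

Calculated osmolality = 2·Na + glucose + BUN/2.8 + ethanol/4.6
= 2·141 + 4.6 + 11/2.8 + 278/4.6
= 282 + 4.60 + 3.93 + 60.43
= 350.96 mOsm/kg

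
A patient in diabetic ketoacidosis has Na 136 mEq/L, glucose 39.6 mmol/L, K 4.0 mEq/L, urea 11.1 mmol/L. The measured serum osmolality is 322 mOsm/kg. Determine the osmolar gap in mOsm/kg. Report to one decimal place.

-0.7 mOsm/kg

Calculated osmolality = 2·Na + glucose + urea
= 2·136 + 39.6 + 11.1
= 272 + 39.60 + 11.10
= 322.7 mOsm/kg ≈ 322.7 mOsm/kg
Osmolar gap = measured − calculated = 322 − 322.7 = -0.7 mOsm/kg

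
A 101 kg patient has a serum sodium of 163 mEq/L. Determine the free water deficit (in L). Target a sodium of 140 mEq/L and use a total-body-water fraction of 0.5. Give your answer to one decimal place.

8.3 L

TBW = 0.5 · 101 = 50.5 L
Free water deficit = TBW · (Na/140 − 1)
= 50.5 · (163/140 − 1)
= 50.5 · 0.1643
= 8.3 L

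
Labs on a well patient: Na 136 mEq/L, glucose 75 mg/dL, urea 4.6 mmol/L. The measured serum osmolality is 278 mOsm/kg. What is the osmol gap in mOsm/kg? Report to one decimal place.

Calculated osmolality = 2·Na + glucose/18 + urea
= 2·136 + 75/18 + 4.6
= 272 + 4.17 + 4.60
= 280.77 mOsm/kg ≈ 280.8 mOsm/kg
Osmolar gap = measured − calculated = 278 − 280.8 = -2.8 mOsm/kg

-2.8 mOsm/kg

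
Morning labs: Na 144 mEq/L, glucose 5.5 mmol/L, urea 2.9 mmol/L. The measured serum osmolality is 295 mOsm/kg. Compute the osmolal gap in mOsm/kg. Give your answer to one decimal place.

Calculated osmolality = 2·Na + glucose + urea
= 2·144 + 5.5 + 2.9
= 288 + 5.50 + 2.90
= 296.4 mOsm/kg ≈ 296.4 mOsm/kg
Osmolar gap = measured − calculated = 295 − 296.4 = -1.4 mOsm/kg

-1.4 mOsm/kg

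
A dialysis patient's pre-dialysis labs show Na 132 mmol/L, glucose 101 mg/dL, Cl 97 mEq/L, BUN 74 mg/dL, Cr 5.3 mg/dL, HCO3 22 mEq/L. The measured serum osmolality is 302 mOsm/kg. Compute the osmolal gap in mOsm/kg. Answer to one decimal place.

Calculated osmolality = 2·Na + glucose/18 + BUN/2.8
= 2·132 + 101/18 + 74/2.8
= 264 + 5.61 + 26.43
= 296.04 mOsm/kg ≈ 296.0 mOsm/kg
Osmolar gap = measured − calculated = 302 − 296.0 = 6.0 mOsm/kg

6.0 mOsm/kg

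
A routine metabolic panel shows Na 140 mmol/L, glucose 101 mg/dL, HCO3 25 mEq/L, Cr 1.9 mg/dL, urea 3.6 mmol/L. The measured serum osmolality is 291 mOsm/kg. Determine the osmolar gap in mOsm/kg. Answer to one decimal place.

1.8 mOsm/kg

Calculated osmolality = 2·Na + glucose/18 + urea
= 2·140 + 101/18 + 3.6
= 280 + 5.61 + 3.60
= 289.21 mOsm/kg ≈ 289.2 mOsm/kg
Osmolar gap = measured − calculated = 291 − 289.2 = 1.8 mOsm/kg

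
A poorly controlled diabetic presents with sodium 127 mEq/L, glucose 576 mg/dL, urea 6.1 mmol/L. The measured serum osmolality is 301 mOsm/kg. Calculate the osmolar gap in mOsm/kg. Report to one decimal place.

Calculated osmolality = 2·Na + glucose/18 + urea
= 2·127 + 576/18 + 6.1
= 254 + 32 + 6.10
= 292.1 mOsm/kg ≈ 292.1 mOsm/kg
Osmolar gap = measured − calculated = 301 − 292.1 = 8.9 mOsm/kg

8.9 mOsm/kg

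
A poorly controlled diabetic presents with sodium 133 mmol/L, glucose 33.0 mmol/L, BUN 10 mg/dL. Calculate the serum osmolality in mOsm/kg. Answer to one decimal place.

Calculated osmolality = 2·Na + glucose + BUN/2.8
= 2·133 + 33 + 10/2.8
= 266 + 33 + 3.57
= 302.57 mOsm/kg

302.6 mOsm/kg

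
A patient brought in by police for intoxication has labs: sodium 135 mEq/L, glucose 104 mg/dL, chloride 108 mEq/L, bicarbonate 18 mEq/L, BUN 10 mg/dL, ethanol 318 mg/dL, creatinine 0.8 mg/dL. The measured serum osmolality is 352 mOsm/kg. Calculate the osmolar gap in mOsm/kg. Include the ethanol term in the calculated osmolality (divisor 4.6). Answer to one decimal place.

3.5 mOsm/kg

Calculated osmolality = 2·Na + glucose/18 + BUN/2.8 + ethanol/4.6
= 2·135 + 104/18 + 10/2.8 + 318/4.6
= 270 + 5.78 + 3.57 + 69.13
= 348.48 mOsm/kg ≈ 348.5 mOsm/kg
Osmolar gap = measured − calculated = 352 − 348.5 = 3.5 mOsm/kg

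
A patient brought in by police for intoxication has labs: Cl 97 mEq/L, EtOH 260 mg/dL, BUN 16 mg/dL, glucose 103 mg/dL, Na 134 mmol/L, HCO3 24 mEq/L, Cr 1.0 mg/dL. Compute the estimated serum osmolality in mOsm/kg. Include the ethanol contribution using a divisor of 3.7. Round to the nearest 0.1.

349.7 mOsm/kg

Calculated osmolality = 2·Na + glucose/18 + BUN/2.8 + ethanol/3.7
= 2·134 + 103/18 + 16/2.8 + 260/3.7
= 268 + 5.72 + 5.71 + 70.27
= 349.7 mOsm/kg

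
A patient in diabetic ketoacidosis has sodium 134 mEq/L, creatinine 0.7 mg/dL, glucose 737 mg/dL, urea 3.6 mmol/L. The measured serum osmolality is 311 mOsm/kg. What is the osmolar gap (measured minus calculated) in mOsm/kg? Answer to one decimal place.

-1.5 mOsm/kg

Calculated osmolality = 2·Na + glucose/18 + urea
= 2·134 + 737/18 + 3.6
= 268 + 40.94 + 3.60
= 312.54 mOsm/kg ≈ 312.5 mOsm/kg
Osmolar gap = measured − calculated = 311 − 312.5 = -1.5 mOsm/kg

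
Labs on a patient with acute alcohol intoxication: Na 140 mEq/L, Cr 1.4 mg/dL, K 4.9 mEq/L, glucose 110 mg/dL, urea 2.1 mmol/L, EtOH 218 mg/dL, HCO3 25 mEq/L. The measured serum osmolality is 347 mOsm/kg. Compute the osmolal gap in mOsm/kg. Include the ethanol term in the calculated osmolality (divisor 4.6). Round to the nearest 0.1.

11.4 mOsm/kg

Calculated osmolality = 2·Na + glucose/18 + urea + ethanol/4.6
= 2·140 + 110/18 + 2.1 + 218/4.6
= 280 + 6.11 + 2.10 + 47.39
= 335.6 mOsm/kg ≈ 335.6 mOsm/kg
Osmolar gap = measured − calculated = 347 − 335.6 = 11.4 mOsm/kg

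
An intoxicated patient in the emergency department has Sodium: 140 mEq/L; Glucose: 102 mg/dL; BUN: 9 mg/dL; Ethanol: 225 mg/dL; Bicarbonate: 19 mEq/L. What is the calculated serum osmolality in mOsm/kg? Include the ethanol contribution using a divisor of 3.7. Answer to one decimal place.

349.7 mOsm/kg

Calculated osmolality = 2·Na + glucose/18 + BUN/2.8 + ethanol/3.7
= 2·140 + 102/18 + 9/2.8 + 225/3.7
= 280 + 5.67 + 3.21 + 60.81
= 349.69 mOsm/kg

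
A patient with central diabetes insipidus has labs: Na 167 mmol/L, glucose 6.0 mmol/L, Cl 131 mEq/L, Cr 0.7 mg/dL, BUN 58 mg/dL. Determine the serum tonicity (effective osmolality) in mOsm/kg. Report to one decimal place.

Effective osmolality excludes urea (freely permeant across cell membranes):
2·Na + glucose
= 2·167 + 6
= 334 + 6
= 340 mOsm/kg

340.0 mOsm/kg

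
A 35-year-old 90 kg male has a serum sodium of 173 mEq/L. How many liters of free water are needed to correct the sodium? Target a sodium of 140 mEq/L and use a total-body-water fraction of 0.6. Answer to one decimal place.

12.7 L

TBW = 0.6 · 90 = 54 L
Free water deficit = TBW · (Na/140 − 1)
= 54 · (173/140 − 1)
= 54 · 0.2357
= 12.73 L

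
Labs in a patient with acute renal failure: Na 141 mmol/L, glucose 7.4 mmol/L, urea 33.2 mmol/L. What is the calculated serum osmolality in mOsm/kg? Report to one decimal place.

Calculated osmolality = 2·Na + glucose + urea
= 2·141 + 7.4 + 33.2
= 282 + 7.40 + 33.20
= 322.6 mOsm/kg

322.6 mOsm/kg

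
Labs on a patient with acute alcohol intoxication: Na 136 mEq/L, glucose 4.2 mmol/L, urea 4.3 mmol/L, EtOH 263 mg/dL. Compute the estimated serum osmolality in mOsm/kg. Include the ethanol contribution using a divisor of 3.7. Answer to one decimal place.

351.6 mOsm/kg

Calculated osmolality = 2·Na + glucose + urea + ethanol/3.7
= 2·136 + 4.2 + 4.3 + 263/3.7
= 272 + 4.20 + 4.30 + 71.08
= 351.58 mOsm/kg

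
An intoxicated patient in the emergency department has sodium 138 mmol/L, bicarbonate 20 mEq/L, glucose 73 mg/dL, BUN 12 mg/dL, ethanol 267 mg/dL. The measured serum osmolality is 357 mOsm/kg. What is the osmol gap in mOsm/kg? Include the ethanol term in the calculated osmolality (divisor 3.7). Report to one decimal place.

Calculated osmolality = 2·Na + glucose/18 + BUN/2.8 + ethanol/3.7
= 2·138 + 73/18 + 12/2.8 + 267/3.7
= 276 + 4.06 + 4.29 + 72.16
= 356.51 mOsm/kg ≈ 356.5 mOsm/kg
Osmolar gap = measured − calculated = 357 − 356.5 = 0.5 mOsm/kg

0.5 mOsm/kg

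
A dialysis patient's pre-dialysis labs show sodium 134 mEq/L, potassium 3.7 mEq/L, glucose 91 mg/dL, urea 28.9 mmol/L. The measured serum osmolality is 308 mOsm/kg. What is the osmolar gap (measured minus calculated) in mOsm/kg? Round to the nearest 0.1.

Calculated osmolality = 2·Na + glucose/18 + urea
= 2·134 + 91/18 + 28.9
= 268 + 5.06 + 28.90
= 301.96 mOsm/kg ≈ 302.0 mOsm/kg
Osmolar gap = measured − calculated = 308 − 302.0 = 6.0 mOsm/kg

6.0 mOsm/kg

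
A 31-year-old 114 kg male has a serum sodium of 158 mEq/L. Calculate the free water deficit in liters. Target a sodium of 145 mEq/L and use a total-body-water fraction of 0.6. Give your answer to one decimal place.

TBW = 0.6 · 114 = 68.4 L
Free water deficit = TBW · (Na/145 − 1)
= 68.4 · (158/145 − 1)
= 68.4 · 0.0897
= 6.14 L

6.1 L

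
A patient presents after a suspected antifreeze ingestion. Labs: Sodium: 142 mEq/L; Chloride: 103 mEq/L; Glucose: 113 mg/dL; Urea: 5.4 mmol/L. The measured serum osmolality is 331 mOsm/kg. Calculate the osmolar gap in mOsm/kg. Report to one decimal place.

35.3 mOsm/kg

Calculated osmolality = 2·Na + glucose/18 + urea
= 2·142 + 113/18 + 5.4
= 284 + 6.28 + 5.40
= 295.68 mOsm/kg ≈ 295.7 mOsm/kg
Osmolar gap = measured − calculated = 331 − 295.7 = 35.3 mOsm/kg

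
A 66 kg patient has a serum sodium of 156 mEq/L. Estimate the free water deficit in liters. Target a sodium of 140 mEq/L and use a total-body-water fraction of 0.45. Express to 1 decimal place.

TBW = 0.45 · 66 = 29.7 L
Free water deficit = TBW · (Na/140 − 1)
= 29.7 · (156/140 − 1)
= 29.7 · 0.1143
= 3.39 L

3.4 L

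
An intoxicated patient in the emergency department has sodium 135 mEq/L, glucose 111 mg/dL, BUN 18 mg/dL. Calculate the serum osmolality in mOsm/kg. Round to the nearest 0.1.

282.6 mOsm/kg

Calculated osmolality = 2·Na + glucose/18 + BUN/2.8
= 2·135 + 111/18 + 18/2.8
= 270 + 6.17 + 6.43
= 282.6 mOsm/kg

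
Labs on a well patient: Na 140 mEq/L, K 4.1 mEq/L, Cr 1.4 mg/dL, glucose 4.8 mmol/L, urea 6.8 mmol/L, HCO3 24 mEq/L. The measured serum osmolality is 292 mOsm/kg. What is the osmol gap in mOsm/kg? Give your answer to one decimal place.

0.4 mOsm/kg

Calculated osmolality = 2·Na + glucose + urea
= 2·140 + 4.8 + 6.8
= 280 + 4.80 + 6.80
= 291.6 mOsm/kg ≈ 291.6 mOsm/kg
Osmolar gap = measured − calculated = 292 − 291.6 = 0.4 mOsm/kg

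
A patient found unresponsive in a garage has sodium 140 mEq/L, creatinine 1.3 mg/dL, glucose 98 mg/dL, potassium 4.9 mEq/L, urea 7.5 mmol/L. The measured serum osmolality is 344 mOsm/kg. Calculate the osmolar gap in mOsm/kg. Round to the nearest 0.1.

51.1 mOsm/kg

Calculated osmolality = 2·Na + glucose/18 + urea
= 2·140 + 98/18 + 7.5
= 280 + 5.44 + 7.50
= 292.94 mOsm/kg ≈ 292.9 mOsm/kg
Osmolar gap = measured − calculated = 344 − 292.9 = 51.1 mOsm/kg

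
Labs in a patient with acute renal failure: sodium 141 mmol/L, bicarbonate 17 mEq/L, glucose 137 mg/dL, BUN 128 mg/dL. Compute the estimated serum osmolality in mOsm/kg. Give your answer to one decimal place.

Calculated osmolality = 2·Na + glucose/18 + BUN/2.8
= 2·141 + 137/18 + 128/2.8
= 282 + 7.61 + 45.71
= 335.32 mOsm/kg

335.3 mOsm/kg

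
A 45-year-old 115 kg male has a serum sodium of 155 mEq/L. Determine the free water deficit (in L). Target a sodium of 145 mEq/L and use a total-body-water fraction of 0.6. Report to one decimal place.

4.8 L

TBW = 0.6 · 115 = 69 L
Free water deficit = TBW · (Na/145 − 1)
= 69 · (155/145 − 1)
= 69 · 0.069
= 4.76 L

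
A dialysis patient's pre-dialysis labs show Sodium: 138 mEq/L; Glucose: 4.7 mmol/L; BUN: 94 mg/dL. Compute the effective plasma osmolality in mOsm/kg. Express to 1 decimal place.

Effective osmolality excludes urea (freely permeant across cell membranes):
2·Na + glucose
= 2·138 + 4.7
= 276 + 4.7
= 280.7 mOsm/kg

280.7 mOsm/kg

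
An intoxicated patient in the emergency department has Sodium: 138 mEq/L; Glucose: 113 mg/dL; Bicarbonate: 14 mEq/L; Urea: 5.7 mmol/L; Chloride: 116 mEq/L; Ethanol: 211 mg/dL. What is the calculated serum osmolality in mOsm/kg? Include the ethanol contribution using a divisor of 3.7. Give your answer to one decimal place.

345.0 mOsm/kg

Calculated osmolality = 2·Na + glucose/18 + urea + ethanol/3.7
= 2·138 + 113/18 + 5.7 + 211/3.7
= 276 + 6.28 + 5.70 + 57.03
= 345.01 mOsm/kg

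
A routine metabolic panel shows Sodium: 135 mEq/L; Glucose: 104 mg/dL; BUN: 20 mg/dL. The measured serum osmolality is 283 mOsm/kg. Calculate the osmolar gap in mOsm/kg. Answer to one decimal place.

0.1 mOsm/kg

Calculated osmolality = 2·Na + glucose/18 + BUN/2.8
= 2·135 + 104/18 + 20/2.8
= 270 + 5.78 + 7.14
= 282.92 mOsm/kg ≈ 282.9 mOsm/kg
Osmolar gap = measured − calculated = 283 − 282.9 = 0.1 mOsm/kg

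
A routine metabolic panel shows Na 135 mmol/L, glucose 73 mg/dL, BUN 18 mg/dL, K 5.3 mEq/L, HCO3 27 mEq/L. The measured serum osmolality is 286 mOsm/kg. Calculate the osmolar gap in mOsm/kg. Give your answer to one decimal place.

Calculated osmolality = 2·Na + glucose/18 + BUN/2.8
= 2·135 + 73/18 + 18/2.8
= 270 + 4.06 + 6.43
= 280.49 mOsm/kg ≈ 280.5 mOsm/kg
Osmolar gap = measured − calculated = 286 − 280.5 = 5.5 mOsm/kg

5.5 mOsm/kg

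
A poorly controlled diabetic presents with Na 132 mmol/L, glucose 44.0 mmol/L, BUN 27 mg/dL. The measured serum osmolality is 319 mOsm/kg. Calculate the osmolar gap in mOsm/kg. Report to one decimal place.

Calculated osmolality = 2·Na + glucose + BUN/2.8
= 2·132 + 44 + 27/2.8
= 264 + 44 + 9.64
= 317.64 mOsm/kg ≈ 317.6 mOsm/kg
Osmolar gap = measured − calculated = 319 − 317.6 = 1.4 mOsm/kg

1.4 mOsm/kg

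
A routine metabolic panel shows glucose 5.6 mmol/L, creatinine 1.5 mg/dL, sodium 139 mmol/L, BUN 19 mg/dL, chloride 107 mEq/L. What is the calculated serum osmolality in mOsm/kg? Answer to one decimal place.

290.4 mOsm/kg

Calculated osmolality = 2·Na + glucose + BUN/2.8
= 2·139 + 5.6 + 19/2.8
= 278 + 5.60 + 6.79
= 290.39 mOsm/kg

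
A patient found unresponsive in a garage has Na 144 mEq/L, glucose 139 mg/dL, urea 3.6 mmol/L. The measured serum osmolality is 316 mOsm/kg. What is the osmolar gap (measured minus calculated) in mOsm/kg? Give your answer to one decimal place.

Calculated osmolality = 2·Na + glucose/18 + urea
= 2·144 + 139/18 + 3.6
= 288 + 7.72 + 3.60
= 299.32 mOsm/kg ≈ 299.3 mOsm/kg
Osmolar gap = measured − calculated = 316 − 299.3 = 16.7 mOsm/kg

16.7 mOsm/kg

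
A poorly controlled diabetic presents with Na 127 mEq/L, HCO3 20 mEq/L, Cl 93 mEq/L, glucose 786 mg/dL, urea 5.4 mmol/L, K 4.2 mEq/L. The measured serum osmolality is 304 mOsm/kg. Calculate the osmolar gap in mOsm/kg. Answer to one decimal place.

0.9 mOsm/kg

Calculated osmolality = 2·Na + glucose/18 + urea
= 2·127 + 786/18 + 5.4
= 254 + 43.67 + 5.40
= 303.07 mOsm/kg ≈ 303.1 mOsm/kg
Osmolar gap = measured − calculated = 304 − 303.1 = 0.9 mOsm/kg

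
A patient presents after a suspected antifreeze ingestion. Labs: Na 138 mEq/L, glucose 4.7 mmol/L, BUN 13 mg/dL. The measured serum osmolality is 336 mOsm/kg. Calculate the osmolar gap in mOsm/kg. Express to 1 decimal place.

50.7 mOsm/kg

Calculated osmolality = 2·Na + glucose + BUN/2.8
= 2·138 + 4.7 + 13/2.8
= 276 + 4.70 + 4.64
= 285.34 mOsm/kg ≈ 285.3 mOsm/kg
Osmolar gap = measured − calculated = 336 − 285.3 = 50.7 mOsm/kg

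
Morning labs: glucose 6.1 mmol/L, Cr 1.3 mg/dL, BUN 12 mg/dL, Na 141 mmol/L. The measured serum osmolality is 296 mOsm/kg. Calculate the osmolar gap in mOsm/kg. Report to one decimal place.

3.6 mOsm/kg

Calculated osmolality = 2·Na + glucose + BUN/2.8
= 2·141 + 6.1 + 12/2.8
= 282 + 6.10 + 4.29
= 292.39 mOsm/kg ≈ 292.4 mOsm/kg
Osmolar gap = measured − calculated = 296 − 292.4 = 3.6 mOsm/kg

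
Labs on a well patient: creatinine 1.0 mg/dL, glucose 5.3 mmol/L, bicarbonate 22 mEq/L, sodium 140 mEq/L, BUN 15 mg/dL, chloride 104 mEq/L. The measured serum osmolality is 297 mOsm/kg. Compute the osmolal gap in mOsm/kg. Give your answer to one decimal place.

6.3 mOsm/kg

Calculated osmolality = 2·Na + glucose + BUN/2.8
= 2·140 + 5.3 + 15/2.8
= 280 + 5.30 + 5.36
= 290.66 mOsm/kg ≈ 290.7 mOsm/kg
Osmolar gap = measured − calculated = 297 − 290.7 = 6.3 mOsm/kg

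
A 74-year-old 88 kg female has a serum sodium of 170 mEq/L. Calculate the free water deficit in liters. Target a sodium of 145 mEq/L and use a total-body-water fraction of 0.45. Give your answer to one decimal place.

TBW = 0.45 · 88 = 39.6 L
Free water deficit = TBW · (Na/145 − 1)
= 39.6 · (170/145 − 1)
= 39.6 · 0.1724
= 6.83 L

6.8 L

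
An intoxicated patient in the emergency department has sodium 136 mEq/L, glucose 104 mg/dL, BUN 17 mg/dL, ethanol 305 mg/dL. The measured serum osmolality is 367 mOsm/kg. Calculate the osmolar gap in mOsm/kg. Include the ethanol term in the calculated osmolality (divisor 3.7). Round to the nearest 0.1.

Calculated osmolality = 2·Na + glucose/18 + BUN/2.8 + ethanol/3.7
= 2·136 + 104/18 + 17/2.8 + 305/3.7
= 272 + 5.78 + 6.07 + 82.43
= 366.28 mOsm/kg ≈ 366.3 mOsm/kg
Osmolar gap = measured − calculated = 367 − 366.3 = 0.7 mOsm/kg

0.7 mOsm/kg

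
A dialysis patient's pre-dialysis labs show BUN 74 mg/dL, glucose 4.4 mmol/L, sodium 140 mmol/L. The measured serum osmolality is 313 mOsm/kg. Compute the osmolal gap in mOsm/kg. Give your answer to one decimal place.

Calculated osmolality = 2·Na + glucose + BUN/2.8
= 2·140 + 4.4 + 74/2.8
= 280 + 4.40 + 26.43
= 310.83 mOsm/kg ≈ 310.8 mOsm/kg
Osmolar gap = measured − calculated = 313 − 310.8 = 2.2 mOsm/kg

2.2 mOsm/kg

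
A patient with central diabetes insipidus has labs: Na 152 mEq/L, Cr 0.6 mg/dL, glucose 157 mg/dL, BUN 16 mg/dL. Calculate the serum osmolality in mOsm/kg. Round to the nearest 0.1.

Calculated osmolality = 2·Na + glucose/18 + BUN/2.8
= 2·152 + 157/18 + 16/2.8
= 304 + 8.72 + 5.71
= 318.43 mOsm/kg

318.4 mOsm/kg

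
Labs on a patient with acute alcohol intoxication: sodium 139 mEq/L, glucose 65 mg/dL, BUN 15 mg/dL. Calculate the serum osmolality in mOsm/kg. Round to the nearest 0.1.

Calculated osmolality = 2·Na + glucose/18 + BUN/2.8
= 2·139 + 65/18 + 15/2.8
= 278 + 3.61 + 5.36
= 286.97 mOsm/kg

287.0 mOsm/kg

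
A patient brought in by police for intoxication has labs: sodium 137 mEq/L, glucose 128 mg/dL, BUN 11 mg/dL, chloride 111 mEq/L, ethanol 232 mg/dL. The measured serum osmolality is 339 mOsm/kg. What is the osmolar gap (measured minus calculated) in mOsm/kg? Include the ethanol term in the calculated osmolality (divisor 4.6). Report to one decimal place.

Calculated osmolality = 2·Na + glucose/18 + BUN/2.8 + ethanol/4.6
= 2·137 + 128/18 + 11/2.8 + 232/4.6
= 274 + 7.11 + 3.93 + 50.43
= 335.47 mOsm/kg ≈ 335.5 mOsm/kg
Osmolar gap = measured − calculated = 339 − 335.5 = 3.5 mOsm/kg

3.5 mOsm/kg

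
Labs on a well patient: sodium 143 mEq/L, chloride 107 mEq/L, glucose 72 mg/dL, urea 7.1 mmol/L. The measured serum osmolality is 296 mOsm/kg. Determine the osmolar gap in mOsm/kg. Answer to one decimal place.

-1.1 mOsm/kg

Calculated osmolality = 2·Na + glucose/18 + urea
= 2·143 + 72/18 + 7.1
= 286 + 4 + 7.10
= 297.1 mOsm/kg ≈ 297.1 mOsm/kg
Osmolar gap = measured − calculated = 296 − 297.1 = -1.1 mOsm/kg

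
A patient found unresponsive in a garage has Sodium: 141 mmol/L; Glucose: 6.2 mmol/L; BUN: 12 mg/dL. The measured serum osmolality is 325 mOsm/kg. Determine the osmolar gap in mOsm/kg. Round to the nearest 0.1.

Calculated osmolality = 2·Na + glucose + BUN/2.8
= 2·141 + 6.2 + 12/2.8
= 282 + 6.20 + 4.29
= 292.49 mOsm/kg ≈ 292.5 mOsm/kg
Osmolar gap = measured − calculated = 325 − 292.5 = 32.5 mOsm/kg

32.5 mOsm/kg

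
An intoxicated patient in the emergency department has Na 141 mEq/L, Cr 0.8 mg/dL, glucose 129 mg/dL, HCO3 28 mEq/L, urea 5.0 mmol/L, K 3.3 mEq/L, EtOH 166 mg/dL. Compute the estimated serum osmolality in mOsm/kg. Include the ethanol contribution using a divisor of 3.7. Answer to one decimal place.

Calculated osmolality = 2·Na + glucose/18 + urea + ethanol/3.7
= 2·141 + 129/18 + 5 + 166/3.7
= 282 + 7.17 + 5 + 44.86
= 339.03 mOsm/kg

339.0 mOsm/kg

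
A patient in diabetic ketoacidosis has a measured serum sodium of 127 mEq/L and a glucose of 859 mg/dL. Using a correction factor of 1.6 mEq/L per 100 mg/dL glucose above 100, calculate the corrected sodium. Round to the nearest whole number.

139 mEq/L

Corrected Na = measured Na + 1.6 · (glucose − 100)/100
= 127 + 1.6 · (859 − 100)/100
= 127 + 12.1
= 139.1 mEq/L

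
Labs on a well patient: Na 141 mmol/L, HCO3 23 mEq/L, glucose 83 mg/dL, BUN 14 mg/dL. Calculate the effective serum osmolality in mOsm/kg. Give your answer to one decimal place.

Effective osmolality excludes urea (freely permeant across cell membranes):
2·Na + glucose/18
= 2·141 + 83/18
= 282 + 4.61
= 286.61 mOsm/kg

286.6 mOsm/kg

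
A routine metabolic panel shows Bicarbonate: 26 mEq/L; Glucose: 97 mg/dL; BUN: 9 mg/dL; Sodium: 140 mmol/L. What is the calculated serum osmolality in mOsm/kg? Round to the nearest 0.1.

Calculated osmolality = 2·Na + glucose/18 + BUN/2.8
= 2·140 + 97/18 + 9/2.8
= 280 + 5.39 + 3.21
= 288.6 mOsm/kg

288.6 mOsm/kg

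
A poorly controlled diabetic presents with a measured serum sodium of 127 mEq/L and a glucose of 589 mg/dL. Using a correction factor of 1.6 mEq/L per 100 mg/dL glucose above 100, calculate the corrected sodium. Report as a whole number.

135 mEq/L

Corrected Na = measured Na + 1.6 · (glucose − 100)/100
= 127 + 1.6 · (589 − 100)/100
= 127 + 7.8
= 134.8 mEq/L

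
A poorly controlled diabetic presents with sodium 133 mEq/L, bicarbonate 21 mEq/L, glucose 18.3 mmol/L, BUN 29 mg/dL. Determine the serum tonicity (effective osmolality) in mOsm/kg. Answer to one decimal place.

284.3 mOsm/kg

Effective osmolality excludes urea (freely permeant across cell membranes):
2·Na + glucose
= 2·133 + 18.3
= 266 + 18.3
= 284.3 mOsm/kg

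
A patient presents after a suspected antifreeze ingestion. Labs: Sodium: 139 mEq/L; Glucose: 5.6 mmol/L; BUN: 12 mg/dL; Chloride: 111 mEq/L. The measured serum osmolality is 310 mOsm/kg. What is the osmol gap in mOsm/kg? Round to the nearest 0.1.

22.1 mOsm/kg

Calculated osmolality = 2·Na + glucose + BUN/2.8
= 2·139 + 5.6 + 12/2.8
= 278 + 5.60 + 4.29
= 287.89 mOsm/kg ≈ 287.9 mOsm/kg
Osmolar gap = measured − calculated = 310 − 287.9 = 22.1 mOsm/kg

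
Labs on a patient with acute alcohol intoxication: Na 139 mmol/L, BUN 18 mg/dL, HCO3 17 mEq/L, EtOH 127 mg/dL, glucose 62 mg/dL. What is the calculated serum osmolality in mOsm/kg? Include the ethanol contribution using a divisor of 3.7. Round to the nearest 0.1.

322.2 mOsm/kg

Calculated osmolality = 2·Na + glucose/18 + BUN/2.8 + ethanol/3.7
= 2·139 + 62/18 + 18/2.8 + 127/3.7
= 278 + 3.44 + 6.43 + 34.32
= 322.19 mOsm/kg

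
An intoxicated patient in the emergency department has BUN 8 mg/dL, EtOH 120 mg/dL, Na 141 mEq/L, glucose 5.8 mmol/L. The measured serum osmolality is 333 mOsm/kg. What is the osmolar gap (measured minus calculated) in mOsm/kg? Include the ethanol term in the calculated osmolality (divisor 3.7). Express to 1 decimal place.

Calculated osmolality = 2·Na + glucose + BUN/2.8 + ethanol/3.7
= 2·141 + 5.8 + 8/2.8 + 120/3.7
= 282 + 5.80 + 2.86 + 32.43
= 323.09 mOsm/kg ≈ 323.1 mOsm/kg
Osmolar gap = measured − calculated = 333 − 323.1 = 9.9 mOsm/kg

9.9 mOsm/kg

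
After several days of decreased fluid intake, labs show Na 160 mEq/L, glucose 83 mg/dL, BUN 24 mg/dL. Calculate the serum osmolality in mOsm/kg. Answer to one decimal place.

333.2 mOsm/kg

Calculated osmolality = 2·Na + glucose/18 + BUN/2.8
= 2·160 + 83/18 + 24/2.8
= 320 + 4.61 + 8.57
= 333.18 mOsm/kg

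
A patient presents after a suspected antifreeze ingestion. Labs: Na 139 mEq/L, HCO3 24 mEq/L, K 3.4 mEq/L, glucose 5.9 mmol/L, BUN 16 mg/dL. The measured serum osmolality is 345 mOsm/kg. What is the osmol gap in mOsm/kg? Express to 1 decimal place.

Calculated osmolality = 2·Na + glucose + BUN/2.8
= 2·139 + 5.9 + 16/2.8
= 278 + 5.90 + 5.71
= 289.61 mOsm/kg ≈ 289.6 mOsm/kg
Osmolar gap = measured − calculated = 345 − 289.6 = 55.4 mOsm/kg

55.4 mOsm/kg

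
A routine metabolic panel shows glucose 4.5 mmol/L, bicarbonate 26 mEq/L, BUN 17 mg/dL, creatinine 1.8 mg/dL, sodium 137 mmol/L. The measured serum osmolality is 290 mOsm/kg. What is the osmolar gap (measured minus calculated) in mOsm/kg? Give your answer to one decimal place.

Calculated osmolality = 2·Na + glucose + BUN/2.8
= 2·137 + 4.5 + 17/2.8
= 274 + 4.50 + 6.07
= 284.57 mOsm/kg ≈ 284.6 mOsm/kg
Osmolar gap = measured − calculated = 290 − 284.6 = 5.4 mOsm/kg

5.4 mOsm/kg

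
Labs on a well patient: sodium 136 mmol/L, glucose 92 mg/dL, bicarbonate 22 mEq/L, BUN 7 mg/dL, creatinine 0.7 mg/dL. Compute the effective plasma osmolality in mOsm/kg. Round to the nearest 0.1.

Effective osmolality excludes urea (freely permeant across cell membranes):
2·Na + glucose/18
= 2·136 + 92/18
= 272 + 5.11
= 277.11 mOsm/kg

277.1 mOsm/kg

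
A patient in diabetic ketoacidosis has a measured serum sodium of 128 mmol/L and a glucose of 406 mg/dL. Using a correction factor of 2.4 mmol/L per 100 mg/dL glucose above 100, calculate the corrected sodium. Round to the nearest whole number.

Corrected Na = measured Na + 2.4 · (glucose − 100)/100
= 128 + 2.4 · (406 − 100)/100
= 128 + 7.3
= 135.3 mmol/L

135 mmol/L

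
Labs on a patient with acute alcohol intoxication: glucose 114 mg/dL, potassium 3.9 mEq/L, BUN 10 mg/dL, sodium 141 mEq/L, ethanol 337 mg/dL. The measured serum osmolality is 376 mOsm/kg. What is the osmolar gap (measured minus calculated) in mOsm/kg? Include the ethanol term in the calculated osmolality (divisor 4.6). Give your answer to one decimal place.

10.8 mOsm/kg

Calculated osmolality = 2·Na + glucose/18 + BUN/2.8 + ethanol/4.6
= 2·141 + 114/18 + 10/2.8 + 337/4.6
= 282 + 6.33 + 3.57 + 73.26
= 365.16 mOsm/kg ≈ 365.2 mOsm/kg
Osmolar gap = measured − calculated = 376 − 365.2 = 10.8 mOsm/kg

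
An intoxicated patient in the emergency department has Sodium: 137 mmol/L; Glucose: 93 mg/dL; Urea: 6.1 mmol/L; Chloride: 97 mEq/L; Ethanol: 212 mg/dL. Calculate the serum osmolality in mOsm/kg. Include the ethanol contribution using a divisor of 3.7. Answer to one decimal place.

Calculated osmolality = 2·Na + glucose/18 + urea + ethanol/3.7
= 2·137 + 93/18 + 6.1 + 212/3.7
= 274 + 5.17 + 6.10 + 57.30
= 342.57 mOsm/kg

342.6 mOsm/kg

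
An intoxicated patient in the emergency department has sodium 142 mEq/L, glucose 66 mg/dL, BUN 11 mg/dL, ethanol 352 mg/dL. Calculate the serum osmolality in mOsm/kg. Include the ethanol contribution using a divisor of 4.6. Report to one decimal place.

368.1 mOsm/kg

Calculated osmolality = 2·Na + glucose/18 + BUN/2.8 + ethanol/4.6
= 2·142 + 66/18 + 11/2.8 + 352/4.6
= 284 + 3.67 + 3.93 + 76.52
= 368.12 mOsm/kg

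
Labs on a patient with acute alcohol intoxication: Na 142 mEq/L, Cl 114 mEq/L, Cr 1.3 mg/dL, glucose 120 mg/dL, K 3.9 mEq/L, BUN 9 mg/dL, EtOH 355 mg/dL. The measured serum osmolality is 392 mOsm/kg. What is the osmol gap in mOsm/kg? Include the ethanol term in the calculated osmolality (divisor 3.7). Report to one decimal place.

2.2 mOsm/kg

Calculated osmolality = 2·Na + glucose/18 + BUN/2.8 + ethanol/3.7
= 2·142 + 120/18 + 9/2.8 + 355/3.7
= 284 + 6.67 + 3.21 + 95.95
= 389.83 mOsm/kg ≈ 389.8 mOsm/kg
Osmolar gap = measured − calculated = 392 − 389.8 = 2.2 mOsm/kg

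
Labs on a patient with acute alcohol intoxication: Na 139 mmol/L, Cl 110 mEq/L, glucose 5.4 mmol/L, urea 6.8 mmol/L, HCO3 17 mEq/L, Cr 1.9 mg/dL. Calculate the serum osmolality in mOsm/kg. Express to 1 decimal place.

290.2 mOsm/kg

Calculated osmolality = 2·Na + glucose + urea
= 2·139 + 5.4 + 6.8
= 278 + 5.40 + 6.80
= 290.2 mOsm/kg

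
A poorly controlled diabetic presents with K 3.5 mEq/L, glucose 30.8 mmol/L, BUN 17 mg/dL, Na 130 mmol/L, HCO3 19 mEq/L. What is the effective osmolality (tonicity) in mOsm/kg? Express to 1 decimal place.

290.8 mOsm/kg

Effective osmolality excludes urea (freely permeant across cell membranes):
2·Na + glucose
= 2·130 + 30.8
= 260 + 30.8
= 290.8 mOsm/kg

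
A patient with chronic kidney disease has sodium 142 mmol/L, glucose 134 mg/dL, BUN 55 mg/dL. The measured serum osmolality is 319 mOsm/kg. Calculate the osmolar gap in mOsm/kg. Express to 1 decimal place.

Calculated osmolality = 2·Na + glucose/18 + BUN/2.8
= 2·142 + 134/18 + 55/2.8
= 284 + 7.44 + 19.64
= 311.08 mOsm/kg ≈ 311.1 mOsm/kg
Osmolar gap = measured − calculated = 319 − 311.1 = 7.9 mOsm/kg

7.9 mOsm/kg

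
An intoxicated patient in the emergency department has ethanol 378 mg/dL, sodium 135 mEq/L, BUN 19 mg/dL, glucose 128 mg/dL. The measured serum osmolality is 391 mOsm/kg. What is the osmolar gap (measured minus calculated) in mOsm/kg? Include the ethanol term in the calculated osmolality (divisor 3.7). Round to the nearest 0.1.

Calculated osmolality = 2·Na + glucose/18 + BUN/2.8 + ethanol/3.7
= 2·135 + 128/18 + 19/2.8 + 378/3.7
= 270 + 7.11 + 6.79 + 102.16
= 386.06 mOsm/kg ≈ 386.1 mOsm/kg
Osmolar gap = measured − calculated = 391 − 386.1 = 4.9 mOsm/kg

4.9 mOsm/kg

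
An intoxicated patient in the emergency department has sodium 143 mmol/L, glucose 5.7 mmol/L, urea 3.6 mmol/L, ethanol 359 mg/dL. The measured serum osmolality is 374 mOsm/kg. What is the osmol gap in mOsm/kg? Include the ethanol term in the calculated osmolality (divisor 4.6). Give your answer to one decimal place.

Calculated osmolality = 2·Na + glucose + urea + ethanol/4.6
= 2·143 + 5.7 + 3.6 + 359/4.6
= 286 + 5.70 + 3.60 + 78.04
= 373.34 mOsm/kg ≈ 373.3 mOsm/kg
Osmolar gap = measured − calculated = 374 − 373.3 = 0.7 mOsm/kg

0.7 mOsm/kg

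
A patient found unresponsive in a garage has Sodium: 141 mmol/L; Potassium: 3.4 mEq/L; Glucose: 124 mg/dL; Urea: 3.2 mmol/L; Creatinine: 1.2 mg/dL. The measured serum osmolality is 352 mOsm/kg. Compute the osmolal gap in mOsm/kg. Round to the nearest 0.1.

59.9 mOsm/kg

Calculated osmolality = 2·Na + glucose/18 + urea
= 2·141 + 124/18 + 3.2
= 282 + 6.89 + 3.20
= 292.09 mOsm/kg ≈ 292.1 mOsm/kg
Osmolar gap = measured − calculated = 352 − 292.1 = 59.9 mOsm/kg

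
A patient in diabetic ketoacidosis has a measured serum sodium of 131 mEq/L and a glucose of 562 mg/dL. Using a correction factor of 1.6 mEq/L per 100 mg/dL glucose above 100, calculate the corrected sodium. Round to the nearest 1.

Corrected Na = measured Na + 1.6 · (glucose − 100)/100
= 131 + 1.6 · (562 − 100)/100
= 131 + 7.4
= 138.4 mEq/L

138 mEq/L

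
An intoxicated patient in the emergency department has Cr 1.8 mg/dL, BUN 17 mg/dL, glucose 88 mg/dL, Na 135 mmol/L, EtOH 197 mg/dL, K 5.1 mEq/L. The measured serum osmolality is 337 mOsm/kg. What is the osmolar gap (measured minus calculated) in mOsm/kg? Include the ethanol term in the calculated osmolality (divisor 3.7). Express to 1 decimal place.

Calculated osmolality = 2·Na + glucose/18 + BUN/2.8 + ethanol/3.7
= 2·135 + 88/18 + 17/2.8 + 197/3.7
= 270 + 4.89 + 6.07 + 53.24
= 334.2 mOsm/kg ≈ 334.2 mOsm/kg
Osmolar gap = measured − calculated = 337 − 334.2 = 2.8 mOsm/kg

2.8 mOsm/kg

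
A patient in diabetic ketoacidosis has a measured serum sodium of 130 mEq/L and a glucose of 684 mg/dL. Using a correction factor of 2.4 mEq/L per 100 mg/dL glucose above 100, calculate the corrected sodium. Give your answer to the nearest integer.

144 mEq/L

Corrected Na = measured Na + 2.4 · (glucose − 100)/100
= 130 + 2.4 · (684 − 100)/100
= 130 + 14
= 144 mEq/L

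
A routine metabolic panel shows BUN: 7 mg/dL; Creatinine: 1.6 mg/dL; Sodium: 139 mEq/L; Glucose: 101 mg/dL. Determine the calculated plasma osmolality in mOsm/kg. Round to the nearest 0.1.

286.1 mOsm/kg

Calculated osmolality = 2·Na + glucose/18 + BUN/2.8
= 2·139 + 101/18 + 7/2.8
= 278 + 5.61 + 2.50
= 286.11 mOsm/kg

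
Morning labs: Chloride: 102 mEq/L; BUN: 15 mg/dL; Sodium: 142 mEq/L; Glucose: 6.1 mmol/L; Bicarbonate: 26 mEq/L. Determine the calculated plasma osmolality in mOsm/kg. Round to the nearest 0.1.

295.5 mOsm/kg

Calculated osmolality = 2·Na + glucose + BUN/2.8
= 2·142 + 6.1 + 15/2.8
= 284 + 6.10 + 5.36
= 295.46 mOsm/kg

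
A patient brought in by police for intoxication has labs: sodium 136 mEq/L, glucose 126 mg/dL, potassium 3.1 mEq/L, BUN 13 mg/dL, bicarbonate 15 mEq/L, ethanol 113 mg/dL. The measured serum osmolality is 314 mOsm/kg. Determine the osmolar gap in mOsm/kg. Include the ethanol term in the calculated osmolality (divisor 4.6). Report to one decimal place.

5.8 mOsm/kg

Calculated osmolality = 2·Na + glucose/18 + BUN/2.8 + ethanol/4.6
= 2·136 + 126/18 + 13/2.8 + 113/4.6
= 272 + 7 + 4.64 + 24.57
= 308.21 mOsm/kg ≈ 308.2 mOsm/kg
Osmolar gap = measured − calculated = 314 − 308.2 = 5.8 mOsm/kg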